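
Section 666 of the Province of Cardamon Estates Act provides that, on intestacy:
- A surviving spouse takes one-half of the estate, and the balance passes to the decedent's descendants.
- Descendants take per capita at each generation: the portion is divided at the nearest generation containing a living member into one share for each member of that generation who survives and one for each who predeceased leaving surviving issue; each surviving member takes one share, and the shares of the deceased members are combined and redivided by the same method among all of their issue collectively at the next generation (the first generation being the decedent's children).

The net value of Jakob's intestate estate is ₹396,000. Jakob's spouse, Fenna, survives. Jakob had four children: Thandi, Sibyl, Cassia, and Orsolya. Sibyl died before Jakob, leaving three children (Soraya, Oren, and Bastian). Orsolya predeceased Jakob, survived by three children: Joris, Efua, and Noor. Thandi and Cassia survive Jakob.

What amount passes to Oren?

Oren receives ₹16,500.

Fenna takes one-half of ₹396,000 = ₹198,000. The remaining ₹198,000 passes to the descendants.
The descendants' portion (₹198,000) is divided at the children's generation into 4 shares of ₹49,500. Thandi and Cassia each take ₹49,500. The 2 shares of the deceased (Sibyl and Orsolya) are combined into a pool of ₹99,000.
That pool (₹99,000) is divided at the grandchildren's generation equally among Soraya, Oren, Bastian, Joris, Efua, and Noor: ₹16,500 each.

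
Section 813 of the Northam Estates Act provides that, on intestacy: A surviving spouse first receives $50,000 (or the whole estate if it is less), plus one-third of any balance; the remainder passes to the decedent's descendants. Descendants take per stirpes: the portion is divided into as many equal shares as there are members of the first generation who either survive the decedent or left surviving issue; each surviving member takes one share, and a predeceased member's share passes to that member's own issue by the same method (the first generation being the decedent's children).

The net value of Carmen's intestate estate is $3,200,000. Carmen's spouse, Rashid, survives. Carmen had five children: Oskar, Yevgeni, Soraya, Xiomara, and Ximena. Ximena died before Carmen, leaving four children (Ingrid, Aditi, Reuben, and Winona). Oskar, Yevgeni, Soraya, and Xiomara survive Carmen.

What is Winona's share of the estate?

Rashid first takes $50,000, leaving a balance of $3,150,000. Rashid then takes one-third of the balance ($1,050,000), for a total of $1,100,000. The remaining $2,100,000 passes to the descendants.
The descendants' portion ($2,100,000) is divided into 5 shares of $420,000: Oskar, Yevgeni, Soraya, and Xiomara each take $420,000; Ximena's $420,000 share passes to Ximena's issue.
Ximena's share ($420,000) is divided into 4 shares of $105,000: Ingrid, Aditi, Reuben, and Winona each take $105,000.

Winona receives $105,000.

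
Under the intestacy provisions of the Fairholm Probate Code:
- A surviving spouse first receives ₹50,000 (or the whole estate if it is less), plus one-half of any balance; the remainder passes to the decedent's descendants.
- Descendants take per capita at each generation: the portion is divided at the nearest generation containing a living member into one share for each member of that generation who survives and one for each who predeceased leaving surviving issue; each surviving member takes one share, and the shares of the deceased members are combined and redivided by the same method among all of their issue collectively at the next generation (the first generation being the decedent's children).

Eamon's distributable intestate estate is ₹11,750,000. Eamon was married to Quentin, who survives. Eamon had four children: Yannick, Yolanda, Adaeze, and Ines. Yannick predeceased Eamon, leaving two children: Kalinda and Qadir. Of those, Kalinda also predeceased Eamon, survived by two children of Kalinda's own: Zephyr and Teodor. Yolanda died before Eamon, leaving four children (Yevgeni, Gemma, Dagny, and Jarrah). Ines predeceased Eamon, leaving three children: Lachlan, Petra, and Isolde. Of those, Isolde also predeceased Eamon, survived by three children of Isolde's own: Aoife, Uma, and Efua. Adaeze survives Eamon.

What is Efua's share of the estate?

Quentin first takes ₹50,000, leaving a balance of ₹11,700,000. Quentin then takes one-half of the balance (₹5,850,000), for a total of ₹5,900,000. The remaining ₹5,850,000 passes to the descendants.
The descendants' portion (₹5,850,000) is divided at the children's generation into 4 shares of ₹1,462,500. Adaeze takes ₹1,462,500. The 3 shares of the deceased (Yannick, Yolanda, and Ines) are combined into a pool of ₹4,387,500.
That pool (₹4,387,500) is divided at the grandchildren's generation into 9 shares of ₹487,500. Qadir, Yevgeni, Gemma, Dagny, Jarrah, Lachlan, and Petra each take ₹487,500. The 2 shares of the deceased (Kalinda and Isolde) are combined into a pool of ₹975,000.
That pool (₹975,000) is divided at the great-grandchildren's generation equally among Zephyr, Teodor, Aoife, Uma, and Efua: ₹195,000 each.

Efua receives ₹195,000.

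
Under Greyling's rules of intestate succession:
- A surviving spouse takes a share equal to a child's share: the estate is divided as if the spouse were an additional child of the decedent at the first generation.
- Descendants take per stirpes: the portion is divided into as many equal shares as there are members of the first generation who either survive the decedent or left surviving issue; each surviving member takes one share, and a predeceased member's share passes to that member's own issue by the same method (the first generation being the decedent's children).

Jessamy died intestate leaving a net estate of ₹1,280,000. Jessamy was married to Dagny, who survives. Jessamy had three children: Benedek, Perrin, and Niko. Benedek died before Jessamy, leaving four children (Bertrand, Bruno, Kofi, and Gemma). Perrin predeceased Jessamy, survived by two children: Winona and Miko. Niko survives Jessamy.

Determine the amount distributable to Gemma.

Gemma receives ₹80,000.

The spouse counts as an additional share at the children's level, so there are 4 primary shares of ₹320,000. Dagny takes one such share (₹320,000).
The children's combined portion (₹960,000) is divided into 3 shares of ₹320,000: Niko takes ₹320,000; Benedek's ₹320,000 share passes to Benedek's issue; Perrin's ₹320,000 share passes to Perrin's issue.
Benedek's share (₹320,000) is divided into 4 shares of ₹80,000: Bertrand, Bruno, Kofi, and Gemma each take ₹80,000.
Perrin's share (₹320,000) is divided into 2 shares of ₹160,000: Winona and Miko each take ₹160,000.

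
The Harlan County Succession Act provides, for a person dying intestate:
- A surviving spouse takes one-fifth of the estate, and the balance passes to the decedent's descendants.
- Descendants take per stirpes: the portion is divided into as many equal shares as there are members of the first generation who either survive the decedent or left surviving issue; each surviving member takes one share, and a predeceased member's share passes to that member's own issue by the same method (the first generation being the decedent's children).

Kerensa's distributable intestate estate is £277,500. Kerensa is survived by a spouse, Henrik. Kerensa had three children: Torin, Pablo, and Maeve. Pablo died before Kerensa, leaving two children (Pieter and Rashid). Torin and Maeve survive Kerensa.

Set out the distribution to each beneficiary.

Henrik: £55,500; Torin: £74,000; Pieter: £37,000; Rashid: £37,000; Maeve: £74,000

Henrik takes one-fifth of £277,500 = £55,500. The remaining £222,000 passes to the descendants.
The descendants' portion (£222,000) is divided into 3 shares of £74,000: Torin and Maeve each take £74,000; Pablo's £74,000 share passes to Pablo's issue.
Pablo's share (£74,000) is divided into 2 shares of £37,000: Pieter and Rashid each take £37,000.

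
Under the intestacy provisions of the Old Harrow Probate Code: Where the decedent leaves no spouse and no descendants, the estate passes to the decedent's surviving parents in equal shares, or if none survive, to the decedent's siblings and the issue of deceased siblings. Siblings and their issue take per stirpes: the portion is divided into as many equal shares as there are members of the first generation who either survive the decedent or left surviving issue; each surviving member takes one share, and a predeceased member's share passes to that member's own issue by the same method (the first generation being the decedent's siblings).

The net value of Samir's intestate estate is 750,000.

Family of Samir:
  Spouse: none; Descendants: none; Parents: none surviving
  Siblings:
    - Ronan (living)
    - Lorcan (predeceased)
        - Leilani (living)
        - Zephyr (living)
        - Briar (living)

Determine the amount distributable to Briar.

Briar receives 125,000.

The entire 750,000 passes to the siblings and their issue.
That amount (750,000) is divided into 2 shares of 375,000: Ronan takes 375,000; Lorcan's 375,000 share passes to Lorcan's issue.
Lorcan's share (375,000) is divided into 3 shares of 125,000: Leilani, Zephyr, and Briar each take 125,000.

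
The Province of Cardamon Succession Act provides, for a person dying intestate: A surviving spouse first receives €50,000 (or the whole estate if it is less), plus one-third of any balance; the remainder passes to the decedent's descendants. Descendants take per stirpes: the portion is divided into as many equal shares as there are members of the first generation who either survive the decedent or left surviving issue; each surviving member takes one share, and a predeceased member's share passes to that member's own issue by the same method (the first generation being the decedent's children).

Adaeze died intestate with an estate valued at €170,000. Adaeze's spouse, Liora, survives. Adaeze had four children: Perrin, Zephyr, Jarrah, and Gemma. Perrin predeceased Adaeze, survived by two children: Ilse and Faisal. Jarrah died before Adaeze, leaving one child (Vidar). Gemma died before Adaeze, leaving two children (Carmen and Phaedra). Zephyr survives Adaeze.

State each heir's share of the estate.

Liora first takes €50,000, leaving a balance of €120,000. Liora then takes one-third of the balance (€40,000), for a total of €90,000. The remaining €80,000 passes to the descendants.
The descendants' portion (€80,000) is divided into 4 shares of €20,000: Zephyr takes €20,000; Perrin's €20,000 share passes to Perrin's issue; Jarrah's €20,000 share passes to Jarrah's issue; Gemma's €20,000 share passes to Gemma's issue.
Perrin's share (€20,000) is divided into 2 shares of €10,000: Ilse and Faisal each take €10,000.
Jarrah's share (€20,000) passes entirely to Vidar.
Gemma's share (€20,000) is divided into 2 shares of €10,000: Carmen and Phaedra each take €10,000.

Liora: €90,000; Ilse: €10,000; Faisal: €10,000; Zephyr: €20,000; Vidar: €20,000; Carmen: €10,000; Phaedra: €10,000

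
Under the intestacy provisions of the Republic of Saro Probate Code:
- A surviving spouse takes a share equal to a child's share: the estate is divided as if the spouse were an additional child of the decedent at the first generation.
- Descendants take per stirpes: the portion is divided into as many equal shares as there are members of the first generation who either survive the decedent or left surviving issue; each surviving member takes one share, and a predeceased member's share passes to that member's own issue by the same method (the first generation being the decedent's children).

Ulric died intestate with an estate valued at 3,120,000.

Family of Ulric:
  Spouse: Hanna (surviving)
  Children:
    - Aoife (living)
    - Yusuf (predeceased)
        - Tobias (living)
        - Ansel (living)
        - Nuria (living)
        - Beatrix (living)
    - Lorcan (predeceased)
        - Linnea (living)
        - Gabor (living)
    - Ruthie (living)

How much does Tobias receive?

The spouse counts as an additional share at the children's level, so there are 5 primary shares of 624,000. Hanna takes one such share (624,000).
The children's combined portion (2,496,000) is divided into 4 shares of 624,000: Aoife and Ruthie each take 624,000; Yusuf's 624,000 share passes to Yusuf's issue; Lorcan's 624,000 share passes to Lorcan's issue.
Yusuf's share (624,000) is divided into 4 shares of 156,000: Tobias, Ansel, Nuria, and Beatrix each take 156,000.
Lorcan's share (624,000) is divided into 2 shares of 312,000: Linnea and Gabor each take 312,000.

Tobias receives 156,000.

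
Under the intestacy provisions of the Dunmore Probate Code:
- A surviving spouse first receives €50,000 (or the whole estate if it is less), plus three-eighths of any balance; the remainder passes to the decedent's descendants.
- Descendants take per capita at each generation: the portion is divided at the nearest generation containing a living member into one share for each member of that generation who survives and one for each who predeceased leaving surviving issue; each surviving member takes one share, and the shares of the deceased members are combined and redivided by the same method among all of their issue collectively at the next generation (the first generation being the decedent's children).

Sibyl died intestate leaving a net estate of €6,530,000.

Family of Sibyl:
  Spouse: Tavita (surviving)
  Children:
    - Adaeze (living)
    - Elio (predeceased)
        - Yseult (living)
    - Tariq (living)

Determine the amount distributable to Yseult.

Yseult receives €1,350,000.

Tavita first takes €50,000, leaving a balance of €6,480,000. Tavita then takes three-eighths of the balance (€2,430,000), for a total of €2,480,000. The remaining €4,050,000 passes to the descendants.
The descendants' portion (€4,050,000) is divided at the children's generation into 3 shares of €1,350,000. Adaeze and Tariq each take €1,350,000. The remaining share for the deceased Elio (€1,350,000) is carried to the next generation.
That pool (€1,350,000) passes entirely to Yseult, the sole taker at the grandchildren's generation.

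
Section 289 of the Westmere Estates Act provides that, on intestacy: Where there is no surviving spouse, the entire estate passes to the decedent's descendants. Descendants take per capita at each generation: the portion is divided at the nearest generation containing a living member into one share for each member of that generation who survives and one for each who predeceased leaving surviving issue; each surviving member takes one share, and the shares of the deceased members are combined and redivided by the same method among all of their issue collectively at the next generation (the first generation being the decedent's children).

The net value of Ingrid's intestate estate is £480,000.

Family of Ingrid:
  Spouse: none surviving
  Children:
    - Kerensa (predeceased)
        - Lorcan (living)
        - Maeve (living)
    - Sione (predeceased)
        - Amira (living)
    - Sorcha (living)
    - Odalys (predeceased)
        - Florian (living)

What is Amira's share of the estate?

Amira receives £90,000.

The entire £480,000 passes to the descendants.
That amount (£480,000) is divided at the children's generation into 4 shares of £120,000. Sorcha takes £120,000. The 3 shares of the deceased (Kerensa, Sione, and Odalys) are combined into a pool of £360,000.
That pool (£360,000) is divided at the grandchildren's generation equally among Lorcan, Maeve, Amira, and Florian: £90,000 each.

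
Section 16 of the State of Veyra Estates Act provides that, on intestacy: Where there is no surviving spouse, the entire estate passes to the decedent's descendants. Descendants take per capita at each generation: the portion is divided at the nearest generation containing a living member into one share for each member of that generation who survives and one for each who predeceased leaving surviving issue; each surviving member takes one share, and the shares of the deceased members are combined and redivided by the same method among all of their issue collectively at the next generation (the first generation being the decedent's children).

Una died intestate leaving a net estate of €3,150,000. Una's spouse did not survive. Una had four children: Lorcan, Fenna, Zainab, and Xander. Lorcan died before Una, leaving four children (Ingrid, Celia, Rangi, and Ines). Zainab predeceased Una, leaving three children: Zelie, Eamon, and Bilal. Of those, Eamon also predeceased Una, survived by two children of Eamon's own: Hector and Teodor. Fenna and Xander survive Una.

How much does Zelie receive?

Zelie receives €225,000.

The entire €3,150,000 passes to the descendants.
That amount (€3,150,000) is divided at the children's generation into 4 shares of €787,500. Fenna and Xander each take €787,500. The 2 shares of the deceased (Lorcan and Zainab) are combined into a pool of €1,575,000.
That pool (€1,575,000) is divided at the grandchildren's generation into 7 shares of €225,000. Ingrid, Celia, Rangi, Ines, Zelie, and Bilal each take €225,000. The remaining share for the deceased Eamon (€225,000) is carried to the next generation.
That pool (€225,000) is divided at the great-grandchildren's generation equally among Hector and Teodor: €112,500 each.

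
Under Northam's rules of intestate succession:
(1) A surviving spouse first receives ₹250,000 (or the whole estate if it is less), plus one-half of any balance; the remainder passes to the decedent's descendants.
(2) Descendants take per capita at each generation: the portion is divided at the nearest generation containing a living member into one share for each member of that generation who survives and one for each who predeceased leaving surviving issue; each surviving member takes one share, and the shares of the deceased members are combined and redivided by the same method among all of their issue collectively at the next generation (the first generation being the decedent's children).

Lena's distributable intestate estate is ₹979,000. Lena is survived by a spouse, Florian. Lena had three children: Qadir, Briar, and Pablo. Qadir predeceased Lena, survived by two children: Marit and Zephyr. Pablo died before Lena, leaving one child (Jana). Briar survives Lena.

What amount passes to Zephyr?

Zephyr receives ₹81,000.

Florian first takes ₹250,000, leaving a balance of ₹729,000. Florian then takes one-half of the balance (₹364,500), for a total of ₹614,500. The remaining ₹364,500 passes to the descendants.
The descendants' portion (₹364,500) is divided at the children's generation into 3 shares of ₹121,500. Briar takes ₹121,500. The 2 shares of the deceased (Qadir and Pablo) are combined into a pool of ₹243,000.
That pool (₹243,000) is divided at the grandchildren's generation equally among Marit, Zephyr, and Jana: ₹81,000 each.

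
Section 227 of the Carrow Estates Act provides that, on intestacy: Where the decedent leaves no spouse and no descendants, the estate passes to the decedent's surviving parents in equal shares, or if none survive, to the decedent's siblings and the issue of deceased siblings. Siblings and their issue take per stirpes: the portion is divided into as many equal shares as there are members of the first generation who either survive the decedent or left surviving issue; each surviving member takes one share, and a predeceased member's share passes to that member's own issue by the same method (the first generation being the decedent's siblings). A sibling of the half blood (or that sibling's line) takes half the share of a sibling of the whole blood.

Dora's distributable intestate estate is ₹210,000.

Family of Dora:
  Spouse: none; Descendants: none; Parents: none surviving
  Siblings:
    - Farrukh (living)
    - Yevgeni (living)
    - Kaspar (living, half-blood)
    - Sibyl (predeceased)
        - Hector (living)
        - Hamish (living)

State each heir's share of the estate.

Farrukh: ₹60,000; Yevgeni: ₹60,000; Kaspar: ₹30,000; Hector: ₹30,000; Hamish: ₹30,000

The entire ₹210,000 passes to the siblings and their issue.
Counting each half-blood sibling's line as half a unit, there are 7/2 units in ₹210,000, so one unit is ₹60,000. Whole-blood lines (Farrukh, Yevgeni, and Sibyl) take ₹60,000 each; half-blood lines (Kaspar) take ₹30,000 each.
Sibyl's share (₹60,000) is divided into 2 shares of ₹30,000: Hector and Hamish each take ₹30,000.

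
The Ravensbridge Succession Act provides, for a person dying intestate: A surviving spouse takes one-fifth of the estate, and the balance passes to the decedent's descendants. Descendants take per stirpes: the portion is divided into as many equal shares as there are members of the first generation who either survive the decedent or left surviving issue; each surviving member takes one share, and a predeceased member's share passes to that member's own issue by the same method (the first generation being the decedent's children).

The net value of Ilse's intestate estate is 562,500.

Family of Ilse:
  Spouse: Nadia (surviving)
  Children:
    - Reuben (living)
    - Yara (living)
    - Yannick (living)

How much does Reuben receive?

Reuben receives 150,000.

Nadia takes one-fifth of 562,500 = 112,500. The remaining 450,000 passes to the descendants.
The descendants' portion (450,000) is divided into 3 shares of 150,000: Reuben, Yara, and Yannick each take 150,000.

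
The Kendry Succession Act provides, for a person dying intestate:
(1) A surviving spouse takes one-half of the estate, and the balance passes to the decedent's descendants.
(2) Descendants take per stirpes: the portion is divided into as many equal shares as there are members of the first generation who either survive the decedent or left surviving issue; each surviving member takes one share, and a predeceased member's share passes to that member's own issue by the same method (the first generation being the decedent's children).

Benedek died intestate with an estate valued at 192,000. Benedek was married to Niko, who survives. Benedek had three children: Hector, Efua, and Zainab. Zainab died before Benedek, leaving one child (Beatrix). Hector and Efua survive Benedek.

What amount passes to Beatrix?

Niko takes one-half of 192,000 = 96,000. The remaining 96,000 passes to the descendants.
The descendants' portion (96,000) is divided into 3 shares of 32,000: Hector and Efua each take 32,000; Zainab's 32,000 share passes to Zainab's issue.
Zainab's share (32,000) passes entirely to Beatrix.

Beatrix receives 32,000.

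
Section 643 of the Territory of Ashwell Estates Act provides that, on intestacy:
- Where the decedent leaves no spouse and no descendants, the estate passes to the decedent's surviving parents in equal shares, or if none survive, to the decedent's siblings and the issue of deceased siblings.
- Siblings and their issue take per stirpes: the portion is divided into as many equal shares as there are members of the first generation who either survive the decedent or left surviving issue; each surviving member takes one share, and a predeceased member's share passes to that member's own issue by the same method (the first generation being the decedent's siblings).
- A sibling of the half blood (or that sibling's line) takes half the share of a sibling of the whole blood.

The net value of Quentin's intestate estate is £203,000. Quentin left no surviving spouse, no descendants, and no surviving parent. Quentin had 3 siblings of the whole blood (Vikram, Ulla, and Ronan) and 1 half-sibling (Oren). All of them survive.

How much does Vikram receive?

The entire £203,000 passes to the siblings and their issue.
Counting each half-blood sibling's line as half a unit, there are 7/2 units in £203,000, so one unit is £58,000. Whole-blood lines (Vikram, Ulla, and Ronan) take £58,000 each; half-blood lines (Oren) take £29,000 each.

Vikram receives £58,000.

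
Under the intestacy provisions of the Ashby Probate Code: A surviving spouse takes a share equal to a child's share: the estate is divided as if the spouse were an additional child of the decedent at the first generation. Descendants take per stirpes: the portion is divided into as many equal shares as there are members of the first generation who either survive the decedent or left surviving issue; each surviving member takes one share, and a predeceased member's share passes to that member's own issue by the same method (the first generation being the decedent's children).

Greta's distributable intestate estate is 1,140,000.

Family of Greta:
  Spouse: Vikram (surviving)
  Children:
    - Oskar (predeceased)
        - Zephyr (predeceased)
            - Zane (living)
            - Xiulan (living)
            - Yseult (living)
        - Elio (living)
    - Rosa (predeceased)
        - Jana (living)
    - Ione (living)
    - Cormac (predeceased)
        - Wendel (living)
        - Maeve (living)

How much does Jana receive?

The spouse counts as an additional share at the children's level, so there are 5 primary shares of 228,000. Vikram takes one such share (228,000).
The children's combined portion (912,000) is divided into 4 shares of 228,000: Ione takes 228,000; Oskar's 228,000 share passes to Oskar's issue; Rosa's 228,000 share passes to Rosa's issue; Cormac's 228,000 share passes to Cormac's issue.
Oskar's share (228,000) is divided into 2 shares of 114,000: Elio takes 114,000; Zephyr's 114,000 share passes to Zephyr's issue.
Zephyr's share (114,000) is divided into 3 shares of 38,000: Zane, Xiulan, and Yseult each take 38,000.
Rosa's share (228,000) passes entirely to Jana.
Cormac's share (228,000) is divided into 2 shares of 114,000: Wendel and Maeve each take 114,000.

Jana receives 228,000.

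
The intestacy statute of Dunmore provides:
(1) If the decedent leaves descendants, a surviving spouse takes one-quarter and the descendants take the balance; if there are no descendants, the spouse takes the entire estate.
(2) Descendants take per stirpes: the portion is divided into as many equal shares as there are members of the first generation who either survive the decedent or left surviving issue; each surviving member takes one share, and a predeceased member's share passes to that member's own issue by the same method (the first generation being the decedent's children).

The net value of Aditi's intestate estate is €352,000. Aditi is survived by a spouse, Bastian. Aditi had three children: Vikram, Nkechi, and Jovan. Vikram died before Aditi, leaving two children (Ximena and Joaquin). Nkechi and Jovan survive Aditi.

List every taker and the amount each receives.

Bastian takes one-quarter of €352,000 = €88,000. The remaining €264,000 passes to the descendants.
The descendants' portion (€264,000) is divided into 3 shares of €88,000: Nkechi and Jovan each take €88,000; Vikram's €88,000 share passes to Vikram's issue.
Vikram's share (€88,000) is divided into 2 shares of €44,000: Ximena and Joaquin each take €44,000.

Bastian: €88,000; Ximena: €44,000; Joaquin: €44,000; Nkechi: €88,000; Jovan: €88,000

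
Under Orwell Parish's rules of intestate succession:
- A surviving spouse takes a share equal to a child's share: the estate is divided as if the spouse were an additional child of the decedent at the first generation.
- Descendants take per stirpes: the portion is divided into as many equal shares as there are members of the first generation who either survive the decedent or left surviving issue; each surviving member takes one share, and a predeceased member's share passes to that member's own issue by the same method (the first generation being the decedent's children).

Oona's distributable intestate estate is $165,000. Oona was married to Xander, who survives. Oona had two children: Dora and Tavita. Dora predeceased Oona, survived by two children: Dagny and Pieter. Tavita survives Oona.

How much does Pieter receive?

The spouse counts as an additional share at the children's level, so there are 3 primary shares of $55,000. Xander takes one such share ($55,000).
The children's combined portion ($110,000) is divided into 2 shares of $55,000: Tavita takes $55,000; Dora's $55,000 share passes to Dora's issue.
Dora's share ($55,000) is divided into 2 shares of $27,500: Dagny and Pieter each take $27,500.

Pieter receives $27,500.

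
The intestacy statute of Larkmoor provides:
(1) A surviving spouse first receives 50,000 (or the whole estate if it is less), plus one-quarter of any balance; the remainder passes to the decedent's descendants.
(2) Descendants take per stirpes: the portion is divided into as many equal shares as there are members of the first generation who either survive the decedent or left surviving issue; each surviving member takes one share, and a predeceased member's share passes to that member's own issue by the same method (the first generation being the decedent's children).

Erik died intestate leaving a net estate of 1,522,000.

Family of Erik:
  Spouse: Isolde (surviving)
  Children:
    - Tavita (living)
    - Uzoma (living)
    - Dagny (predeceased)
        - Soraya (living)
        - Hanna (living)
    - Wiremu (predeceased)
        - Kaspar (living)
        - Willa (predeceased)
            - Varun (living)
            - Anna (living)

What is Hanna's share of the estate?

Isolde first takes 50,000, leaving a balance of 1,472,000. Isolde then takes one-quarter of the balance (368,000), for a total of 418,000. The remaining 1,104,000 passes to the descendants.
The descendants' portion (1,104,000) is divided into 4 shares of 276,000: Tavita and Uzoma each take 276,000; Dagny's 276,000 share passes to Dagny's issue; Wiremu's 276,000 share passes to Wiremu's issue.
Dagny's share (276,000) is divided into 2 shares of 138,000: Soraya and Hanna each take 138,000.
Wiremu's share (276,000) is divided into 2 shares of 138,000: Kaspar takes 138,000; Willa's 138,000 share passes to Willa's issue.
Willa's share (138,000) is divided into 2 shares of 69,000: Varun and Anna each take 69,000.

Hanna receives 138,000.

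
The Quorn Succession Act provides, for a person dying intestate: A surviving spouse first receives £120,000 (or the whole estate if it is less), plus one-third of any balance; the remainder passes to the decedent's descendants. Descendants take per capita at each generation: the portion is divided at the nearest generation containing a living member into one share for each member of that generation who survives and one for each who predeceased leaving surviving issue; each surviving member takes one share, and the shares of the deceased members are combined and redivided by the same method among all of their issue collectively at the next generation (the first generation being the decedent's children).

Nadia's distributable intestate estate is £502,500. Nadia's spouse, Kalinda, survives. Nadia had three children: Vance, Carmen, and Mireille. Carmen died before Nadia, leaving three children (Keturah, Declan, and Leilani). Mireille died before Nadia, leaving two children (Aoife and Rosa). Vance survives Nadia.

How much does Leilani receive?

Leilani receives £34,000.

Kalinda first takes £120,000, leaving a balance of £382,500. Kalinda then takes one-third of the balance (£127,500), for a total of £247,500. The remaining £255,000 passes to the descendants.
The descendants' portion (£255,000) is divided at the children's generation into 3 shares of £85,000. Vance takes £85,000. The 2 shares of the deceased (Carmen and Mireille) are combined into a pool of £170,000.
That pool (£170,000) is divided at the grandchildren's generation equally among Keturah, Declan, Leilani, Aoife, and Rosa: £34,000 each.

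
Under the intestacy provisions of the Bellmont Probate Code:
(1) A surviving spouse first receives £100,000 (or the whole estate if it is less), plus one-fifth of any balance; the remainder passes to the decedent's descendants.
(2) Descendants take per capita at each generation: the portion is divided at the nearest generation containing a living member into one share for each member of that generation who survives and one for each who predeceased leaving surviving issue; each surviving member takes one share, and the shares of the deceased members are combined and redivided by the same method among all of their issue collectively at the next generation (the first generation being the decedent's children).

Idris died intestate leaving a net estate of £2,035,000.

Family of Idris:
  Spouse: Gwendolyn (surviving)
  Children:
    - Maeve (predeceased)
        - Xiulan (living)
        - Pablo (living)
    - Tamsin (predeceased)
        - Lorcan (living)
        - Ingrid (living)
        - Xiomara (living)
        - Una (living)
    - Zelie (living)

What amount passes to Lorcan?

Lorcan receives £172,000.

Gwendolyn first takes £100,000, leaving a balance of £1,935,000. Gwendolyn then takes one-fifth of the balance (£387,000), for a total of £487,000. The remaining £1,548,000 passes to the descendants.
The descendants' portion (£1,548,000) is divided at the children's generation into 3 shares of £516,000. Zelie takes £516,000. The 2 shares of the deceased (Maeve and Tamsin) are combined into a pool of £1,032,000.
That pool (£1,032,000) is divided at the grandchildren's generation equally among Xiulan, Pablo, Lorcan, Ingrid, Xiomara, and Una: £172,000 each.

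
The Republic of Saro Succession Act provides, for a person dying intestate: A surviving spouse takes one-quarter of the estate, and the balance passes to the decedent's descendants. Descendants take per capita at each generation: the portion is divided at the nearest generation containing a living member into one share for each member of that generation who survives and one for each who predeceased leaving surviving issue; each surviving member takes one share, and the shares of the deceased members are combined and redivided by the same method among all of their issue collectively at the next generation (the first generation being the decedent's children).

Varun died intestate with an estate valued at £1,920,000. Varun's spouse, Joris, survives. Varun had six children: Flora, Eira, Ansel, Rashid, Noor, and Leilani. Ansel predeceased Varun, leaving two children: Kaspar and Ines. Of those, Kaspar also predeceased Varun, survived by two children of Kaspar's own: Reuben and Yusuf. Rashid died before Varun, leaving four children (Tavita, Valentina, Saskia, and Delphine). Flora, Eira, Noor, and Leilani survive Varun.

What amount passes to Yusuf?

Joris takes one-quarter of £1,920,000 = £480,000. The remaining £1,440,000 passes to the descendants.
The descendants' portion (£1,440,000) is divided at the children's generation into 6 shares of £240,000. Flora, Eira, Noor, and Leilani each take £240,000. The 2 shares of the deceased (Ansel and Rashid) are combined into a pool of £480,000.
That pool (£480,000) is divided at the grandchildren's generation into 6 shares of £80,000. Ines, Tavita, Valentina, Saskia, and Delphine each take £80,000. The remaining share for the deceased Kaspar (£80,000) is carried to the next generation.
That pool (£80,000) is divided at the great-grandchildren's generation equally among Reuben and Yusuf: £40,000 each.

Yusuf receives £40,000.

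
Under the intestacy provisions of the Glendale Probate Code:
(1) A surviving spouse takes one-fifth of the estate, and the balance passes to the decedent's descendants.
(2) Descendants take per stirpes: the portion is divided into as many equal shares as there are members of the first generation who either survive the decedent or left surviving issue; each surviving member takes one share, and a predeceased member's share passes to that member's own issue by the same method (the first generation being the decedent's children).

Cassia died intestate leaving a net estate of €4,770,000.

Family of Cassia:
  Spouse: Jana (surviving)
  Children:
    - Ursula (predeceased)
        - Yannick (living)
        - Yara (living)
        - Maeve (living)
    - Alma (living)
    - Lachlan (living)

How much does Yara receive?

Yara receives €424,000.

Jana takes one-fifth of €4,770,000 = €954,000. The remaining €3,816,000 passes to the descendants.
The descendants' portion (€3,816,000) is divided into 3 shares of €1,272,000: Alma and Lachlan each take €1,272,000; Ursula's €1,272,000 share passes to Ursula's issue.
Ursula's share (€1,272,000) is divided into 3 shares of €424,000: Yannick, Yara, and Maeve each take €424,000.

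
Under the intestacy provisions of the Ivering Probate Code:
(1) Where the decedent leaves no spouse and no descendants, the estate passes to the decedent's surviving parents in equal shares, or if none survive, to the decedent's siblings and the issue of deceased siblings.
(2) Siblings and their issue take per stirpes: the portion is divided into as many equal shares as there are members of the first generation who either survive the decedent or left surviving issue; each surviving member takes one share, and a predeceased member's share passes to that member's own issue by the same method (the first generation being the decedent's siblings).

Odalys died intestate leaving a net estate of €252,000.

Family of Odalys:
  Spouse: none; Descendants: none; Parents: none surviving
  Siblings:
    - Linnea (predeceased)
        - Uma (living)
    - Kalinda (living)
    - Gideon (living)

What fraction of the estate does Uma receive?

The entire €252,000 passes to the siblings and their issue.
That amount (€252,000) is divided into 3 shares of €84,000: Kalinda and Gideon each take €84,000; Linnea's €84,000 share passes to Linnea's issue.
Linnea's share (€84,000) passes entirely to Uma.

Uma receives 1/3 of the estate.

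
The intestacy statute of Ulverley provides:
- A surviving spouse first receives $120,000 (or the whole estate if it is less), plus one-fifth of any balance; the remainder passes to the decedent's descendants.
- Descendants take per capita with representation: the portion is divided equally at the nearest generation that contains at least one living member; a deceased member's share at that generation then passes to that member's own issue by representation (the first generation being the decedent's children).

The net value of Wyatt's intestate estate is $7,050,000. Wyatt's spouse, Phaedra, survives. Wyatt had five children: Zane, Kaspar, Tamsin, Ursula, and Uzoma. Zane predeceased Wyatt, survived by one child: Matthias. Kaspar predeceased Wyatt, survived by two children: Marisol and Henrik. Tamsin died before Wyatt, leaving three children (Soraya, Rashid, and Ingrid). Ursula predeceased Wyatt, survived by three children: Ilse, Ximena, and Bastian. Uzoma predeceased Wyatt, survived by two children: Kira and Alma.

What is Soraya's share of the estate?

Soraya receives $504,000.

Phaedra first takes $120,000, leaving a balance of $6,930,000. Phaedra then takes one-fifth of the balance ($1,386,000), for a total of $1,506,000. The remaining $5,544,000 passes to the descendants.
No child survives, so the initial division is made at the grandchildren's generation.
The descendants' portion ($5,544,000) is divided into 11 shares of $504,000: Matthias, Marisol, Henrik, Soraya, Rashid, Ingrid, Ilse, Ximena, Bastian, Kira, and Alma each take $504,000.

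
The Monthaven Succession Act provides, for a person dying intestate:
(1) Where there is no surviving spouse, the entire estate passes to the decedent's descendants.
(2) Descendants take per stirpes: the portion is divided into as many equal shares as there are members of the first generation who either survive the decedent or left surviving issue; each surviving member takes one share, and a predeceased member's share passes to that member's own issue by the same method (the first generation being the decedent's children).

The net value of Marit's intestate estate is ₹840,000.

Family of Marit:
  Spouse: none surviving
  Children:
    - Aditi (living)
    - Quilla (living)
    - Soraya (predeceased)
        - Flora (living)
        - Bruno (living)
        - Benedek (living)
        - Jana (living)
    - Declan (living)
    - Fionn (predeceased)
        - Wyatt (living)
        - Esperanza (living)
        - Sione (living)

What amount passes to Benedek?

Benedek receives ₹42,000.

The entire ₹840,000 passes to the descendants.
That amount (₹840,000) is divided into 5 shares of ₹168,000: Aditi, Quilla, and Declan each take ₹168,000; Soraya's ₹168,000 share passes to Soraya's issue; Fionn's ₹168,000 share passes to Fionn's issue.
Soraya's share (₹168,000) is divided into 4 shares of ₹42,000: Flora, Bruno, Benedek, and Jana each take ₹42,000.
Fionn's share (₹168,000) is divided into 3 shares of ₹56,000: Wyatt, Esperanza, and Sione each take ₹56,000.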